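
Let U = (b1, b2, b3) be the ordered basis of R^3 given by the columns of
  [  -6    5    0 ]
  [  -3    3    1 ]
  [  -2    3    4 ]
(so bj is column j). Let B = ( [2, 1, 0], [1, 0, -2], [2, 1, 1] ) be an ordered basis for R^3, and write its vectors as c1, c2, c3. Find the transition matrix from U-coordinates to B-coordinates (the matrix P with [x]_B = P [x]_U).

Column j of P is [bj]_B, since P maps U-coordinates to B-coordinates.
Expressing b1 in B: b1 = -c1 + 0·c2 - 2c3, so column 1 of P is [-1, 0, -2].
Doing the same for each bj gives P = [[-1, 2, 1], [0, -1, -2], [-2, 1, 0]].

[[-1, 2, 1], [0, -1, -2], [-2, 1, 0]]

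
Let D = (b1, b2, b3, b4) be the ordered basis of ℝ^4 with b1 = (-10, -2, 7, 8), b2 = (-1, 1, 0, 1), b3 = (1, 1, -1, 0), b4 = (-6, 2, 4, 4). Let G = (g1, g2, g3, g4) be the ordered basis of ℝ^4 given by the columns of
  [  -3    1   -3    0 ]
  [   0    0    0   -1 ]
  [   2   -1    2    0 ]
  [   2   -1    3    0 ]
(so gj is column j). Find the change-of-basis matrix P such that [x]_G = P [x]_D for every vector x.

[[2, 0, -1, 2], [-1, 2, 1, 0], [1, 1, 1, 0], [2, -1, -1, -2]]

Take x = bj: its D-coordinates are the j-th standard unit vector, so P e_j — column j of P — equals [bj]_G.
b1 = 2g1 - g2 + g3 + 2g4, giving column 1 = (2, -1, 1, 2); repeating for each j gives P = [[2, 0, -1, 2], [-1, 2, 1, 0], [1, 1, 1, 0], [2, -1, -1, -2]].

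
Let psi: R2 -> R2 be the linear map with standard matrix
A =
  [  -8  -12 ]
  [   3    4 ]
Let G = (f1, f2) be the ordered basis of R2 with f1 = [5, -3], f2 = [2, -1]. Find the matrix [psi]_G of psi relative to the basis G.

With P the matrix whose columns are f1, f2, [psi]_G = P^(-1) A P.
Column by column: psi(f1) = A f1 = [-4, 3]; its G-coordinates [-2, 3] give column 1.
Continuing for each basis vector yields [psi]_G = [[-2, 0], [3, -2]].

[[-2, 0], [3, -2]]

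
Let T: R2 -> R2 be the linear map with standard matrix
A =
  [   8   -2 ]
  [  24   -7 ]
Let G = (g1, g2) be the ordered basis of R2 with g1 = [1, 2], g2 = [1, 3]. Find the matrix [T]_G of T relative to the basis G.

[[2, 3], [2, -1]]

With P the matrix whose columns are g1, g2, [T]_G = P^(-1) A P.
Column by column: T(g1) = A g1 = [4, 10]; its G-coordinates [2, 2] give column 1.
Continuing for each basis vector yields [T]_G = [[2, 3], [2, -1]].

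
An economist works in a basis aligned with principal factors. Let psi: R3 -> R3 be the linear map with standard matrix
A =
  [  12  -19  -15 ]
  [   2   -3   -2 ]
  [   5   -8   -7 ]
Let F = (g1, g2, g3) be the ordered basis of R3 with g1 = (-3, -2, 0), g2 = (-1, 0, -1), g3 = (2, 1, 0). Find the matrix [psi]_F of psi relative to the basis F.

The j-th column of [psi]_F is [psi(gj)]_F.
psi(g1) = A g1 = (2, 0, 1) = g1 - g2 + 2g3, so column 1 is (1, -1, 2).
Repeating for g2, g3 and assembling the columns gives [[1, 1, 1], [-1, -2, -2], [2, 2, 3]].

[[1, 1, 1], [-1, -2, -2], [2, 2, 3]]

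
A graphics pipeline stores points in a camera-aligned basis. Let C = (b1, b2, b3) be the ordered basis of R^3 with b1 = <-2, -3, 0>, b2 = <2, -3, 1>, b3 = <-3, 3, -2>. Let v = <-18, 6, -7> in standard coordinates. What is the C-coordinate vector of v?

We seek scalars with c_1 b1 + ... + c_3 b3 = v; equivalently solve M c = v where the columns of M are b1, ..., b3.
Solving this 3x3 system gives c = (3, -3, 2).
Check: 3b1 - 3b2 + 2b3 = <-18, 6, -7>.

<3, -3, 2>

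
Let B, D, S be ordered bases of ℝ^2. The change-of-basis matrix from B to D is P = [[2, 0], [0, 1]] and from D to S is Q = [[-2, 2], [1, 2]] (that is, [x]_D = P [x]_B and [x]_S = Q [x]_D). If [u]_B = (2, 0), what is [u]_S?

Composing the changes, [u]_S = Q P [u]_B.
Q P = [[-4, 2], [2, 2]]; applying this to (2, 0) gives (-8, 4).

(-8, 4)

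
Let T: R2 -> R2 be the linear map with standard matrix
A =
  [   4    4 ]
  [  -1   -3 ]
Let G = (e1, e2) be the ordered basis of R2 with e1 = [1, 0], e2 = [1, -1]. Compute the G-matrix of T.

The j-th column of [T]_G is [T(ej)]_G.
T(e1) = A e1 = [4, -1] = 3e1 + e2, so column 1 is [3, 1].
Repeating for e2 and assembling the columns gives [[3, 2], [1, -2]].

[[3, 2], [1, -2]]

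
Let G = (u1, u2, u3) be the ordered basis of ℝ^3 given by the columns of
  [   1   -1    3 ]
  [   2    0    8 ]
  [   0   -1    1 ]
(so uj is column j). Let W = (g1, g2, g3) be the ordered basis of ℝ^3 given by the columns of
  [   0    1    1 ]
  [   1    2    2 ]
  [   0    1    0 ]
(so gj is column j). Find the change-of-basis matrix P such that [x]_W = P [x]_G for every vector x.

Take x = uj: its G-coordinates are the j-th standard unit vector, so P e_j — column j of P — equals [uj]_W.
u1 = 0·g1 + 0·g2 + g3, giving column 1 = (0, 0, 1); repeating for each j gives P = [[0, 2, 2], [0, -1, 1], [1, 0, 2]].

[[0, 2, 2], [0, -1, 1], [1, 0, 2]]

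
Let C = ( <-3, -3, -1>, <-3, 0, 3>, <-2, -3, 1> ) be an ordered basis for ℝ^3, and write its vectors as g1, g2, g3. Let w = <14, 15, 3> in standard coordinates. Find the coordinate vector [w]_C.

<-4, 0, -1>

[w]_C is the unique c with M c = w, where M has columns g1, ..., g3.
Gaussian elimination on [M | w] yields c = (-4, 0, -1).
Check: -4g1 + 0·g2 - g3 = <14, 15, 3>.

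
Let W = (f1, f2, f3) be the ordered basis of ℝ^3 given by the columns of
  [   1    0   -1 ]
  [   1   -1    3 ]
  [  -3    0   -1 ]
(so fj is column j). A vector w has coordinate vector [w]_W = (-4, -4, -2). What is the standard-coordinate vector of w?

(-2, -6, 14)

w = M [w]_W, where M has columns f1, ..., f3.
Carrying out the matrix-vector product, w = (-2, -6, 14).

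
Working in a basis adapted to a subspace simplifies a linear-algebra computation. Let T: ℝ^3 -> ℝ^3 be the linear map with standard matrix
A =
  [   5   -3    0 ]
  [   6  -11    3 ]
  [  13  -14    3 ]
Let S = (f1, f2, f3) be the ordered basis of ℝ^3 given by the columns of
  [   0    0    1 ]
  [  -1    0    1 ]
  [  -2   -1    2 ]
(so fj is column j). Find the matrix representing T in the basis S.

Let P have columns f1, ..., f3. Then [T]_S = P^(-1) A P.
Here det P = 1, so P^(-1) is integer; computing A P first and then P^(-1)(A P) gives [[-2, 3, 1], [2, -3, -3], [3, 0, 2]].

[[-2, 3, 1], [2, -3, -3], [3, 0, 2]]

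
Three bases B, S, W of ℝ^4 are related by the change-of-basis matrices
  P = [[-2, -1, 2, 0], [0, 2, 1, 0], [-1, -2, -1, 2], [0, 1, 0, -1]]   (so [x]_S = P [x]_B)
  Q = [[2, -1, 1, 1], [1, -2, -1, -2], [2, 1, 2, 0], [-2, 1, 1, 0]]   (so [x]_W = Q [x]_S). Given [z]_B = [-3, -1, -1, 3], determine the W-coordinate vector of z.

[21, 7, 31, -1]

Apply P to get S-coordinates [5, -3, 12, -4], then Q to get W-coordinates.
The result is [z]_W = [21, 7, 31, -1].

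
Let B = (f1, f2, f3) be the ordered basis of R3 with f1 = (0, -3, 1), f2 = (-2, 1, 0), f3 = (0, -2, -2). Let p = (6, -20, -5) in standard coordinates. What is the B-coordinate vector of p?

We seek scalars with c_1 f1 + ... + c_3 f3 = p; equivalently solve M c = p where the columns of M are f1, ..., f3.
Row-reducing the augmented matrix [M | p] gives c = (3, -3, 4).
Check: 3f1 - 3f2 + 4f3 = (6, -20, -5).

(3, -3, 4)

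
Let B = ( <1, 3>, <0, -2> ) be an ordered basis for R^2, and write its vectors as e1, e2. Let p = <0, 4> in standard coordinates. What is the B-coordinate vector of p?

Write p = c_1 e1 + c_2 e2 and solve for the c_i.
System: c_1 + 0c_2 = 0, 3c_1 - 2c_2 = 4; solving gives c_1 = 0, c_2 = -2.
Check: 0·e1 - 2e2 = <0, 4>.

<0, -2>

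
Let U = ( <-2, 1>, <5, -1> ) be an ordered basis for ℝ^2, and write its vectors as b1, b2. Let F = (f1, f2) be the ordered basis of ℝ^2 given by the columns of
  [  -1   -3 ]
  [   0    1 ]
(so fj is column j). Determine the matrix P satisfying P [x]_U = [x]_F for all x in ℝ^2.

[[-1, -2], [1, -1]]

Take x = bj: its U-coordinates are the j-th standard unit vector, so P e_j — column j of P — equals [bj]_F.
b1 = -f1 + f2, giving column 1 = <-1, 1>; repeating for each j gives P = [[-1, -2], [1, -1]].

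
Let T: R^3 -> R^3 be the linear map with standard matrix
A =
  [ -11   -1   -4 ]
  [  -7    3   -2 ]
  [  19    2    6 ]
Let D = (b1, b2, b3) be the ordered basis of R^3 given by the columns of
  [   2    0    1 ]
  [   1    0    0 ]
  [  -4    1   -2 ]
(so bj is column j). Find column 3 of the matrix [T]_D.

[-3, 1, 3]

Compute T(b3) = A b3 = [-3, -3, 7] in standard coordinates.
Then write this in D-coordinates: solve for y in y_1 b1 + ... + y_3 b3 = [-3, -3, 7].
This gives y = [-3, 1, 3], which is column 3 of [T]_D.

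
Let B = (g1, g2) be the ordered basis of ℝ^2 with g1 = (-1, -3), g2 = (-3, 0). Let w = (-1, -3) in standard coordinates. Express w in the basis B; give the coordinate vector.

(1, 0)

[w]_B is the unique c with M c = w, where M has columns g1, g2.
System: -c_1 - 3c_2 = -1, -3c_1 + 0c_2 = -3; solving gives c_1 = 1, c_2 = 0.
Check: g1 + 0·g2 = (-1, -3).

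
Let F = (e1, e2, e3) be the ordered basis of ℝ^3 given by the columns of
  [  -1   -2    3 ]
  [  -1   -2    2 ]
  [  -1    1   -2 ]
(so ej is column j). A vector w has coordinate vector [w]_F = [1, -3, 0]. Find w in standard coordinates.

By definition w = e1 - 3e2 + 0·e3.
Summing componentwise gives [5, 5, -4].

[5, 5, -4]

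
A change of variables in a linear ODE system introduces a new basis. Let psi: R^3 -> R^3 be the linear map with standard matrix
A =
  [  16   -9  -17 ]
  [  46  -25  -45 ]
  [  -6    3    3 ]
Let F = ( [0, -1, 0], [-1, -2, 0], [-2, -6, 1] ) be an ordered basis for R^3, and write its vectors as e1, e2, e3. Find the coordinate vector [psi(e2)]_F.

[0, -2, 0]

Column 2 of [psi]_F is the F-coordinate vector of psi(e2).
In standard coordinates psi(e2) = A e2 = [2, 4, 0].
Converting to F: [2, 4, 0] = 0·e1 - 2e2 + 0·e3, so the coordinate vector is [0, -2, 0].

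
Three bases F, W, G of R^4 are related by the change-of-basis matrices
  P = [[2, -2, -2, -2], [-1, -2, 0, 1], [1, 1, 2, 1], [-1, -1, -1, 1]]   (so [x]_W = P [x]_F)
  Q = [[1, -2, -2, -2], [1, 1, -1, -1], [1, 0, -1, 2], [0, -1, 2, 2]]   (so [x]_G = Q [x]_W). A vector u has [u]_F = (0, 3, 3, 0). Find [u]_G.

(-6, -21, -33, 12)

Apply P to get W-coordinates (-12, -6, 9, -6), then Q to get G-coordinates.
The result is [u]_G = (-6, -21, -33, 12).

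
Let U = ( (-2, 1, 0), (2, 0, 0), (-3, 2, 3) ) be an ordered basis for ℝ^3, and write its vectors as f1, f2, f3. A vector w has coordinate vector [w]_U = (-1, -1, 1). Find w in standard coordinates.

The coordinates say w = -f1 - f2 + f3; adding the scaled basis vectors gives (-3, 1, 3).

(-3, 1, 3)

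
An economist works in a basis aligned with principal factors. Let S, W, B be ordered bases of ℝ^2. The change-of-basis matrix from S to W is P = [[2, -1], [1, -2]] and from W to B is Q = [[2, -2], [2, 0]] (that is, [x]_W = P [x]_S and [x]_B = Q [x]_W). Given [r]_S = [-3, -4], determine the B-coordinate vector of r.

[-14, -4]

Apply P to get W-coordinates [-2, 5], then Q to get B-coordinates.
The result is [r]_B = [-14, -4].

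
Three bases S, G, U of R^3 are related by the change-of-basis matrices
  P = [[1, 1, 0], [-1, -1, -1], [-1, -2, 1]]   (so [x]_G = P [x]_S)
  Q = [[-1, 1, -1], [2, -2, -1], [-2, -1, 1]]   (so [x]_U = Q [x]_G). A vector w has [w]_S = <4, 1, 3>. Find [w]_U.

First [w]_G = P [w]_S = <5, -8, -3>.
Then [w]_U = Q [w]_G = <-10, 29, -5>.

<-10, 29, -5>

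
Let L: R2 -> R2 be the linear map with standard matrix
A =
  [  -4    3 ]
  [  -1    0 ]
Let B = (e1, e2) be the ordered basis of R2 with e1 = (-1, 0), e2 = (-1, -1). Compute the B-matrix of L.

[[-3, 0], [-1, -1]]

With P the matrix whose columns are e1, e2, [L]_B = P^(-1) A P.
Column by column: L(e1) = A e1 = (4, 1); its B-coordinates (-3, -1) give column 1.
Continuing for each basis vector yields [L]_B = [[-3, 0], [-1, -1]].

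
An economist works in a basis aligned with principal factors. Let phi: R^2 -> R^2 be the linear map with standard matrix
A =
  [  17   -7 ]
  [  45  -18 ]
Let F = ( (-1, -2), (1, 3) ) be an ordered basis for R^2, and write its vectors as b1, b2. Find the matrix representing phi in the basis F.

[[0, 3], [-3, -1]]

The j-th column of [phi]_F is [phi(bj)]_F.
phi(b1) = A b1 = (-3, -9) = 0·b1 - 3b2, so column 1 is (0, -3).
Repeating for b2 and assembling the columns gives [[0, 3], [-3, -1]].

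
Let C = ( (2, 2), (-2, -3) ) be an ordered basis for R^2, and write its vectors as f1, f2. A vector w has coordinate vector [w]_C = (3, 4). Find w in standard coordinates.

The coordinates say w = 3f1 + 4f2; adding the scaled basis vectors gives (-2, -6).

(-2, -6)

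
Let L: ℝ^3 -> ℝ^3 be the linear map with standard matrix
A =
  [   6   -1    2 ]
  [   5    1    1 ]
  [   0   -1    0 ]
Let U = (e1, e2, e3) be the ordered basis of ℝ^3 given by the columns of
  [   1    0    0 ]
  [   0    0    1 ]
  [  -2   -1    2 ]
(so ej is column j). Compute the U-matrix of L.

The j-th column of [L]_U is [L(ej)]_U.
L(e1) = A e1 = (2, 3, 0) = 2e1 + 2e2 + 3e3, so column 1 is (2, 2, 3).
Repeating for e2, e3 and assembling the columns gives [[2, -2, 3], [2, 2, 1], [3, -1, 3]].

[[2, -2, 3], [2, 2, 1], [3, -1, 3]]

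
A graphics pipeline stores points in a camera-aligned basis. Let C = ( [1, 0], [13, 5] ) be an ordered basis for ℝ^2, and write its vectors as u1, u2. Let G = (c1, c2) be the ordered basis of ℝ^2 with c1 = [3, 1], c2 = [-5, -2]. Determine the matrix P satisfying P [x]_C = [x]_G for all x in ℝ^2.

[[2, 1], [1, -2]]

Let M have columns uj and N have columns cj. Then for every x, N [x]_G = x = M [x]_C, so P = N^(-1) M.
Since det N = -1, N^(-1) has integer entries; multiplying gives P = [[2, 1], [1, -2]].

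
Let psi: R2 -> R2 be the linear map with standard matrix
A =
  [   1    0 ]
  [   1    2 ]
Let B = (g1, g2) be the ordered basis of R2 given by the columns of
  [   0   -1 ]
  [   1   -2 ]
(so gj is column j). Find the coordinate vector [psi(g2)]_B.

<-3, 1>

Column 2 of [psi]_B is the B-coordinate vector of psi(g2).
In standard coordinates psi(g2) = A g2 = <-1, -5>.
Converting to B: <-1, -5> = -3g1 + g2, so the coordinate vector is <-3, 1>.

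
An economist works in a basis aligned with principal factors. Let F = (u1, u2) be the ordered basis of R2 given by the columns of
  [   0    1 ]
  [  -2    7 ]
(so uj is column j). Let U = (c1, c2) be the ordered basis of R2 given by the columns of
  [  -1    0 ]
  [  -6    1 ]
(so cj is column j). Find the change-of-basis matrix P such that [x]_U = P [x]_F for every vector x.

Let M have columns uj and N have columns cj. Then for every x, N [x]_U = x = M [x]_F, so P = N^(-1) M.
Since det N = -1, N^(-1) has integer entries; multiplying gives P = [[0, -1], [-2, 1]].

[[0, -1], [-2, 1]]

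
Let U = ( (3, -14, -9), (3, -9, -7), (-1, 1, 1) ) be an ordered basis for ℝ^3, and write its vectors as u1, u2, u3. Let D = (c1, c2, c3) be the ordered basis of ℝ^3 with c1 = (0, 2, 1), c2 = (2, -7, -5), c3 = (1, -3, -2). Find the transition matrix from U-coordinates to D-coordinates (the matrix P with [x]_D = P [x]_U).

Column j of P is [uj]_D, since P maps U-coordinates to D-coordinates.
Expressing u1 in D: u1 = -2c1 + c2 + c3, so column 1 of P is (-2, 1, 1).
Doing the same for each uj gives P = [[-2, 1, -1], [1, 2, 0], [1, -1, -1]].

[[-2, 1, -1], [1, 2, 0], [1, -1, -1]]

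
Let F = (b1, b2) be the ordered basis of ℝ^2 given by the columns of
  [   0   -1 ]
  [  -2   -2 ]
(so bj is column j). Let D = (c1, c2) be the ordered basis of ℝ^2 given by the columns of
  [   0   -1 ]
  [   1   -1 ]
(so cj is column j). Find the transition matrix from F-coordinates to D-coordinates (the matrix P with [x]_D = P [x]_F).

Column j of P is [bj]_D, since P maps F-coordinates to D-coordinates.
Expressing b1 in D: b1 = -2c1 + 0·c2, so column 1 of P is [-2, 0].
Doing the same for each bj gives P = [[-2, -1], [0, 1]].

[[-2, -1], [0, 1]]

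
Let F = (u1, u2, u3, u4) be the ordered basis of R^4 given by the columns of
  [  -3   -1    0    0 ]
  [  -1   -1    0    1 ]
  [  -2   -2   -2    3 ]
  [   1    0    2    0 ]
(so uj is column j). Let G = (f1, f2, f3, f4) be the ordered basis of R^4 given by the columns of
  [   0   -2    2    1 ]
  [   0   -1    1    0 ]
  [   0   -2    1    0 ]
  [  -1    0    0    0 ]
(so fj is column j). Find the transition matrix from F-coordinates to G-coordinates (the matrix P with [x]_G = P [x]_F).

Let M have columns uj and N have columns fj. Then for every x, N [x]_G = x = M [x]_F, so P = N^(-1) M.
Since det N = 1, N^(-1) has integer entries; multiplying gives P = [[-1, 0, -2, 0], [1, 1, 2, -2], [0, 0, 2, -1], [-1, 1, 0, -2]].

[[-1, 0, -2, 0], [1, 1, 2, -2], [0, 0, 2, -1], [-1, 1, 0, -2]]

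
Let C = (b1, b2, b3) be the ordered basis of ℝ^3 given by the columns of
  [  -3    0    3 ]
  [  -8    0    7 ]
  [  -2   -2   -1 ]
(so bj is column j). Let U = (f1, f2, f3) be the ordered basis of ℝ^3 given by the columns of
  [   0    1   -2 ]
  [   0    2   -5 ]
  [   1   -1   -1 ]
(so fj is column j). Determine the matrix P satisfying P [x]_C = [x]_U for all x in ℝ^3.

[[1, -2, -1], [1, 0, 1], [2, 0, -1]]

Let M have columns bj and N have columns fj. Then for every x, N [x]_U = x = M [x]_C, so P = N^(-1) M.
Since det N = -1, N^(-1) has integer entries; multiplying gives P = [[1, -2, -1], [1, 0, 1], [2, 0, -1]].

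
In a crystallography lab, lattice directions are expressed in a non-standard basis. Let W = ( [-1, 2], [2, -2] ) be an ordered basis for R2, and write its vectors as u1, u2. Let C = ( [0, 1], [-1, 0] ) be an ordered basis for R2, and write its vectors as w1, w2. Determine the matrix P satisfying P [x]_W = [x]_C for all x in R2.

[[2, -2], [1, -2]]

Column j of P is [uj]_C, since P maps W-coordinates to C-coordinates.
Expressing u1 in C: u1 = 2w1 + w2, so column 1 of P is [2, 1].
Doing the same for each uj gives P = [[2, -2], [1, -2]].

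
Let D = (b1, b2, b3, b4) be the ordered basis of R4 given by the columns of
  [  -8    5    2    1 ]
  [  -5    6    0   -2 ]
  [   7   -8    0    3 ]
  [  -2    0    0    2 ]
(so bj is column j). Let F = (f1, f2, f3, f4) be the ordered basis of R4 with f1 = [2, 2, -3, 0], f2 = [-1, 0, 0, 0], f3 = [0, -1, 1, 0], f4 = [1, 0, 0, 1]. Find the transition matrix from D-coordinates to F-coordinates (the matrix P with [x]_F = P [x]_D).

Let M have columns bj and N have columns fj. Then for every x, N [x]_F = x = M [x]_D, so P = N^(-1) M.
Since det N = -1, N^(-1) has integer entries; multiplying gives P = [[-2, 2, 0, -1], [2, -1, -2, -1], [1, -2, 0, 0], [-2, 0, 0, 2]].

[[-2, 2, 0, -1], [2, -1, -2, -1], [1, -2, 0, 0], [-2, 0, 0, 2]]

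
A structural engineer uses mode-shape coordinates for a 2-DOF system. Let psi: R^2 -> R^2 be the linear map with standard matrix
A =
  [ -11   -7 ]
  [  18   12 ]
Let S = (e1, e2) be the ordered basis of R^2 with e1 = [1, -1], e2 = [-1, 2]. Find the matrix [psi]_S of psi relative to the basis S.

With P the matrix whose columns are e1, e2, [psi]_S = P^(-1) A P.
Column by column: psi(e1) = A e1 = [-4, 6]; its S-coordinates [-2, 2] give column 1.
Continuing for each basis vector yields [psi]_S = [[-2, 0], [2, 3]].

[[-2, 0], [2, 3]]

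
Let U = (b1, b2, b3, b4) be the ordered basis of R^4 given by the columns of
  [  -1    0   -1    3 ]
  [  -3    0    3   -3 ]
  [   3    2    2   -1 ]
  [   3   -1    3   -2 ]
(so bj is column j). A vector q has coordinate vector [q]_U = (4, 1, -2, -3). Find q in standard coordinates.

The coordinates say q = 4b1 + b2 - 2b3 - 3b4; adding the scaled basis vectors gives (-11, -9, 13, 11).

(-11, -9, 13, 11)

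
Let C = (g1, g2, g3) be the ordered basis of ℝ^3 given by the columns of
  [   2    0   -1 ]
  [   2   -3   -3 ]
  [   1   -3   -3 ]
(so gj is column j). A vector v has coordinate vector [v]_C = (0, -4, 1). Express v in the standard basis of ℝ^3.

(-1, 9, 9)

v = M [v]_C, where M has columns g1, ..., g3.
Carrying out the matrix-vector product, v = (-1, 9, 9).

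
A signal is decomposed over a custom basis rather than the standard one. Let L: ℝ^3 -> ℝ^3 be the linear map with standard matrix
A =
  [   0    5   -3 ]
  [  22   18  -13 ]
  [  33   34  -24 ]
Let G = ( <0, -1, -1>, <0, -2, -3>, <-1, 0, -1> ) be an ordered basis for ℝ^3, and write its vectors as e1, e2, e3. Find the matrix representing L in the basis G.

Let P have columns e1, ..., e3. Then [L]_G = P^(-1) A P.
Here det P = -1, so P^(-1) is integer; computing A P first and then P^(-1)(A P) gives [[-1, 1, 3], [3, -2, 3], [2, 1, -3]].

[[-1, 1, 3], [3, -2, 3], [2, 1, -3]]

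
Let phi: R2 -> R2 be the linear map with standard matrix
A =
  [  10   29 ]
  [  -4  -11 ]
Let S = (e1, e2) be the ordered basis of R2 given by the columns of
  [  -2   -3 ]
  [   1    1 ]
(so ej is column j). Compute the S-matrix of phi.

[[0, 2], [-3, -1]]

Let P have columns e1, e2. Then [phi]_S = P^(-1) A P.
Here det P = 1, so P^(-1) is integer; computing A P first and then P^(-1)(A P) gives [[0, 2], [-3, -1]].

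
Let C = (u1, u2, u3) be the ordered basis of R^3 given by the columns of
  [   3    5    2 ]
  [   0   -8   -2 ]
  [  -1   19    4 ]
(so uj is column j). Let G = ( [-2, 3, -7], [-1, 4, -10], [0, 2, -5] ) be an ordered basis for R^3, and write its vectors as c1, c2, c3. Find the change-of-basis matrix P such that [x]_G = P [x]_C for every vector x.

[[-2, -2, -2], [1, -1, 2], [1, 1, -2]]

Column j of P is [uj]_G, since P maps C-coordinates to G-coordinates.
Expressing u1 in G: u1 = -2c1 + c2 + c3, so column 1 of P is [-2, 1, 1].
Doing the same for each uj gives P = [[-2, -2, -2], [1, -1, 2], [1, 1, -2]].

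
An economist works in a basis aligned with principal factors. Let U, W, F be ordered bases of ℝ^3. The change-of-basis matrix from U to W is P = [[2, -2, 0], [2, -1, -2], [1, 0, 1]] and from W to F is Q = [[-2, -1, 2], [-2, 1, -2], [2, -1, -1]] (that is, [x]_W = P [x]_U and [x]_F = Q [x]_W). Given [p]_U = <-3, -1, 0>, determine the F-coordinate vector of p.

<7, 9, 0>

Apply P to get W-coordinates <-4, -5, -3>, then Q to get F-coordinates.
The result is [p]_F = <7, 9, 0>.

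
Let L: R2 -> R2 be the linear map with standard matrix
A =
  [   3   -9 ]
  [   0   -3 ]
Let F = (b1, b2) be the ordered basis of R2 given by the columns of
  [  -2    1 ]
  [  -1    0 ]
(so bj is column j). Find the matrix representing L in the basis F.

[[-3, 0], [-3, 3]]

With P the matrix whose columns are b1, b2, [L]_F = P^(-1) A P.
Column by column: L(b1) = A b1 = <3, 3>; its F-coordinates <-3, -3> give column 1.
Continuing for each basis vector yields [L]_F = [[-3, 0], [-3, 3]].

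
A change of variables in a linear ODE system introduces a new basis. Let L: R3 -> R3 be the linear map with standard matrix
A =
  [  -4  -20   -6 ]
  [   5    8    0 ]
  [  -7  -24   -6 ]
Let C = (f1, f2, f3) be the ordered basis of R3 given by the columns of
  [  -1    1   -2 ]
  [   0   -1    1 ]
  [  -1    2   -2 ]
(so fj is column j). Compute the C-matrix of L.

[[-3, 1, 2], [3, 1, 2], [-2, -2, 0]]

Let P have columns f1, ..., f3. Then [L]_C = P^(-1) A P.
Here det P = 1, so P^(-1) is integer; computing A P first and then P^(-1)(A P) gives [[-3, 1, 2], [3, 1, 2], [-2, -2, 0]].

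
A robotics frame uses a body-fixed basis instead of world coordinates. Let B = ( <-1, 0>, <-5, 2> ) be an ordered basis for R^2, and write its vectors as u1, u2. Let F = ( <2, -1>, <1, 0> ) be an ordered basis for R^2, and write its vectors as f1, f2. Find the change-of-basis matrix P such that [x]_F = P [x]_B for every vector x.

Take x = uj: its B-coordinates are the j-th standard unit vector, so P e_j — column j of P — equals [uj]_F.
u1 = 0·f1 - f2, giving column 1 = <0, -1>; repeating for each j gives P = [[0, -2], [-1, -1]].

[[0, -2], [-1, -1]]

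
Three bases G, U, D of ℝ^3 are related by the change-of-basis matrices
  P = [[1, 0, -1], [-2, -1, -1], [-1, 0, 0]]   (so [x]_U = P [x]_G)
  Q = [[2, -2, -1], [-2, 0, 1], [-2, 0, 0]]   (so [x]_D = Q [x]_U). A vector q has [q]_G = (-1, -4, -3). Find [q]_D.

(-15, -3, -4)

Composing the changes, [q]_D = Q P [q]_G.
Q P = [[7, 2, 0], [-3, 0, 2], [-2, 0, 2]]; applying this to (-1, -4, -3) gives (-15, -3, -4).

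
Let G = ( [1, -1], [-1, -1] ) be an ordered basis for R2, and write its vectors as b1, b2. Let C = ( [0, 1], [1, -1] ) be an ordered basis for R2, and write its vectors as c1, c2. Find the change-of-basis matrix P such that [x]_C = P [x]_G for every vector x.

[[0, -2], [1, -1]]

Column j of P is [bj]_C, since P maps G-coordinates to C-coordinates.
Expressing b1 in C: b1 = 0·c1 + c2, so column 1 of P is [0, 1].
Doing the same for each bj gives P = [[0, -2], [1, -1]].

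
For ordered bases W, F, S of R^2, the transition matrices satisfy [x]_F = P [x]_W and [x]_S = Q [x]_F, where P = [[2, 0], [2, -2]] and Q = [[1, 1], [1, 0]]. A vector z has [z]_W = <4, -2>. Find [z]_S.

<20, 8>

First [z]_F = P [z]_W = <8, 12>.
Then [z]_S = Q [z]_F = <20, 8>.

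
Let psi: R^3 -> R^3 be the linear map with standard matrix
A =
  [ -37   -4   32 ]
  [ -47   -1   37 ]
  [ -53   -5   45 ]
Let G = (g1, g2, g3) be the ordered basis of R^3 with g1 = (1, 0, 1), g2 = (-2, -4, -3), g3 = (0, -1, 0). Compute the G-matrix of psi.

[[1, 0, 2], [3, 3, -1], [-2, 1, 3]]

The j-th column of [psi]_G is [psi(gj)]_G.
psi(g1) = A g1 = (-5, -10, -8) = g1 + 3g2 - 2g3, so column 1 is (1, 3, -2).
Repeating for g2, g3 and assembling the columns gives [[1, 0, 2], [3, 3, -1], [-2, 1, 3]].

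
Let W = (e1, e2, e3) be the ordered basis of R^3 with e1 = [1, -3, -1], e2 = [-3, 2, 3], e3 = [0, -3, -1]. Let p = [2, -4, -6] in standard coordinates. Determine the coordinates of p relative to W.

[-4, -2, 4]

We seek scalars with c_1 e1 + ... + c_3 e3 = p; equivalently solve M c = p where the columns of M are e1, ..., e3.
Row-reducing the augmented matrix [M | p] gives c = (-4, -2, 4).
Check: -4e1 - 2e2 + 4e3 = [2, -4, -6].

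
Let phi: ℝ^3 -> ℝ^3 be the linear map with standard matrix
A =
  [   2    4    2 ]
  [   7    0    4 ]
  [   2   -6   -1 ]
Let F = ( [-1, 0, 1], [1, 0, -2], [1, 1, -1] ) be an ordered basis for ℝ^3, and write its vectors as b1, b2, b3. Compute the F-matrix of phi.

The j-th column of [phi]_F is [phi(bj)]_F.
phi(b1) = A b1 = [0, -3, -3] = 0·b1 + 3b2 - 3b3, so column 1 is [0, 3, -3].
Repeating for b2, b3 and assembling the columns gives [[0, -1, -2], [3, -2, -1], [-3, -1, 3]].

[[0, -1, -2], [3, -2, -1], [-3, -1, 3]]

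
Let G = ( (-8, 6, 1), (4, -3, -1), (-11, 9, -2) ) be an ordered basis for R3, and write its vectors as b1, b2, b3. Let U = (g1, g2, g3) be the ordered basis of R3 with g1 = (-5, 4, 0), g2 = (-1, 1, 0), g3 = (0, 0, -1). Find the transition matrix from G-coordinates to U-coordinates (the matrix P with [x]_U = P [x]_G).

[[2, -1, 2], [-2, 1, 1], [-1, 1, 2]]

Let M have columns bj and N have columns gj. Then for every x, N [x]_U = x = M [x]_G, so P = N^(-1) M.
Since det N = 1, N^(-1) has integer entries; multiplying gives P = [[2, -1, 2], [-2, 1, 1], [-1, 1, 2]].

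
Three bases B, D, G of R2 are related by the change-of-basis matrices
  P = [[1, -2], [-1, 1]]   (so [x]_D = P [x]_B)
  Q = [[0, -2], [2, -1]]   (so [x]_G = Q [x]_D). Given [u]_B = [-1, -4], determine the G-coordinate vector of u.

[6, 17]

Composing the changes, [u]_G = Q P [u]_B.
Q P = [[2, -2], [3, -5]]; applying this to [-1, -4] gives [6, 17].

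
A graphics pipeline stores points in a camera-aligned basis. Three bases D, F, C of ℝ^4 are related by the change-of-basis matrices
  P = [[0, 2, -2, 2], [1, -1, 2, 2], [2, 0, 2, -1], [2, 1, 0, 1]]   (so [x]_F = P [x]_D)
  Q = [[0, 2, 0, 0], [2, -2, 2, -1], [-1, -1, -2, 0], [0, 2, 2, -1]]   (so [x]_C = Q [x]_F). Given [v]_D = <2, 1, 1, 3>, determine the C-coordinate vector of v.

<18, -8, -21, 16>

Apply P to get F-coordinates <6, 9, 3, 8>, then Q to get C-coordinates.
The result is [v]_C = <18, -8, -21, 16>.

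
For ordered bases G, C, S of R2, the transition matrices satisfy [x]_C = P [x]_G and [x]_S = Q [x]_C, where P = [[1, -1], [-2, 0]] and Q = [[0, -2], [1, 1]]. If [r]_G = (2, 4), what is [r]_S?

(8, -6)

Composing the changes, [r]_S = Q P [r]_G.
Q P = [[4, 0], [-1, -1]]; applying this to (2, 4) gives (8, -6).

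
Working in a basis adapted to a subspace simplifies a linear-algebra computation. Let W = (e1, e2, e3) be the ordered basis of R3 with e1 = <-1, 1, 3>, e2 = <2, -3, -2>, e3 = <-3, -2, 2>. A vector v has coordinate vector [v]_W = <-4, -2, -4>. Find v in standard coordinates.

v = M [v]_W, where M has columns e1, ..., e3.
Carrying out the matrix-vector product, v = <12, 10, -16>.

<12, 10, -16>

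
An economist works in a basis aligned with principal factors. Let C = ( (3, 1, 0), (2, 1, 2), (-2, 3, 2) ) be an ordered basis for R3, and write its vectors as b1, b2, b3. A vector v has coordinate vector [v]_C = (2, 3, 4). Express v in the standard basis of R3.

The coordinates say v = 2b1 + 3b2 + 4b3; adding the scaled basis vectors gives (4, 17, 14).

(4, 17, 14)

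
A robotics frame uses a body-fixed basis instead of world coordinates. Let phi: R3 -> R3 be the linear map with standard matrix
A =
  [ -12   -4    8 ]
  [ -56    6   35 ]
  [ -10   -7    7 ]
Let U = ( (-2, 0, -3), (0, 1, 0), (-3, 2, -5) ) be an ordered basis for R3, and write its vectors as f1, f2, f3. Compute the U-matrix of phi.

Let P have columns f1, ..., f3. Then [phi]_U = P^(-1) A P.
Here det P = 1, so P^(-1) is integer; computing A P first and then P^(-1)(A P) gives [[-3, -1, 3], [3, 2, 1], [2, 2, 2]].

[[-3, -1, 3], [3, 2, 1], [2, 2, 2]]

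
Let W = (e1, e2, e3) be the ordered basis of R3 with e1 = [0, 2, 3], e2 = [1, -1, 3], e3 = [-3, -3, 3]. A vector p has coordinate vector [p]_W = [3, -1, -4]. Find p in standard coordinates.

[11, 19, -6]

p = M [p]_W, where M has columns e1, ..., e3.
Carrying out the matrix-vector product, p = [11, 19, -6].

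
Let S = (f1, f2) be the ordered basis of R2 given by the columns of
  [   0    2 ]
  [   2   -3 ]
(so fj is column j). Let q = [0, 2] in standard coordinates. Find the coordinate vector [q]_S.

Write q = c_1 f1 + c_2 f2 and solve for the c_i.
System: 0c_1 + 2c_2 = 0, 2c_1 - 3c_2 = 2; solving gives c_1 = 1, c_2 = 0.
Check: f1 + 0·f2 = [0, 2].

[1, 0]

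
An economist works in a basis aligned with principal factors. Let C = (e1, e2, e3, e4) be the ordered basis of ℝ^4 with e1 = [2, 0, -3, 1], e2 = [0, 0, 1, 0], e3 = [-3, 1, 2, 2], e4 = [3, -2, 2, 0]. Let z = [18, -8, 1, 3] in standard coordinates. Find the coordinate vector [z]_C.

We seek scalars with c_1 e1 + ... + c_4 e4 = z; equivalently solve M c = z where the columns of M are e1, ..., e4.
Gaussian elimination on [M | z] yields c = (3, 2, 0, 4).
Check: 3e1 + 2e2 + 0·e3 + 4e4 = [18, -8, 1, 3].

[3, 2, 0, 4]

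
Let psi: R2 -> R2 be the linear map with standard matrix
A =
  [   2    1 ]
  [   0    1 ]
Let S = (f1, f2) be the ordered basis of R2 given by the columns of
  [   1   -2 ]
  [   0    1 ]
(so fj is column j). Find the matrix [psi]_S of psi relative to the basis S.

Let P have columns f1, f2. Then [psi]_S = P^(-1) A P.
Here det P = 1, so P^(-1) is integer; computing A P first and then P^(-1)(A P) gives [[2, -1], [0, 1]].

[[2, -1], [0, 1]]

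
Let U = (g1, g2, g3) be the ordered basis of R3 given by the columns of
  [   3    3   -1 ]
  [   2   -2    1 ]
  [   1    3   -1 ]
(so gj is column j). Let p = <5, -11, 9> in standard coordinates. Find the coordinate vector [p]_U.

[p]_U is the unique c with M c = p, where M has columns g1, ..., g3.
Solving this 3x3 system gives c = (-2, 4, 1).
Check: -2g1 + 4g2 + g3 = <5, -11, 9>.

<-2, 4, 1>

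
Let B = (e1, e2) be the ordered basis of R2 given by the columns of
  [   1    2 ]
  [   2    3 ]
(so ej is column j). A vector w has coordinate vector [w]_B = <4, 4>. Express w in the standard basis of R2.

w = M [w]_B, where M has columns e1, e2.
Carrying out the matrix-vector product, w = <12, 20>.

<12, 20>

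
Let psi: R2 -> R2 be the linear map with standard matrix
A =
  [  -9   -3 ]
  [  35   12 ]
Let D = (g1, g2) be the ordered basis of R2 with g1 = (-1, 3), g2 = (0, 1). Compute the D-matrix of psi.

With P the matrix whose columns are g1, g2, [psi]_D = P^(-1) A P.
Column by column: psi(g1) = A g1 = (0, 1); its D-coordinates (0, 1) give column 1.
Continuing for each basis vector yields [psi]_D = [[0, 3], [1, 3]].

[[0, 3], [1, 3]]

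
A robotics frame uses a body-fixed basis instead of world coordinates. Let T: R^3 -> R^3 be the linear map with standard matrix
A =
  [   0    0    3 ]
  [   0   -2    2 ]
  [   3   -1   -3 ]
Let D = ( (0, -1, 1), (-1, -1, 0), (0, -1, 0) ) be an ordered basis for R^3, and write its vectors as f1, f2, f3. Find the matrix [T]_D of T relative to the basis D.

Let P have columns f1, ..., f3. Then [T]_D = P^(-1) A P.
Here det P = 1, so P^(-1) is integer; computing A P first and then P^(-1)(A P) gives [[-2, -2, 1], [-3, 0, 0], [1, 0, -3]].

[[-2, -2, 1], [-3, 0, 0], [1, 0, -3]]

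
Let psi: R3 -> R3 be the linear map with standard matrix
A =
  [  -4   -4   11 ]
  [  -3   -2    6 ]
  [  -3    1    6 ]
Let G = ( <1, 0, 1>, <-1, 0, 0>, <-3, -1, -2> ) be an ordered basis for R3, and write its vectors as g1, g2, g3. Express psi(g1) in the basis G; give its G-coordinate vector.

Compute psi(g1) = A g1 = <7, 3, 3> in standard coordinates.
Then write this in G-coordinates: solve for y in y_1 g1 + ... + y_3 g3 = <7, 3, 3>.
This gives y = <-3, -1, -3>, which is column 1 of [psi]_G.

<-3, -1, -3>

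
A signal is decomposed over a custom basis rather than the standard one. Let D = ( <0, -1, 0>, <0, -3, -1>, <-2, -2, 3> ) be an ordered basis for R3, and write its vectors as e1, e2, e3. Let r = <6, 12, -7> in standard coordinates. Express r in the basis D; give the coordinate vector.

<0, -2, -3>

[r]_D is the unique c with M c = r, where M has columns e1, ..., e3.
Row-reducing the augmented matrix [M | r] gives c = (0, -2, -3).
Check: 0·e1 - 2e2 - 3e3 = <6, 12, -7>.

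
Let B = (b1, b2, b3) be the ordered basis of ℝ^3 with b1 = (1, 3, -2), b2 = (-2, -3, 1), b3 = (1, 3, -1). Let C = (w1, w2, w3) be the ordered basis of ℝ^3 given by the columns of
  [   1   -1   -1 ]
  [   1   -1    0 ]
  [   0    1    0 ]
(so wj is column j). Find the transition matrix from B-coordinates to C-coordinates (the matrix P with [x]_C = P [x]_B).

[[1, -2, 2], [-2, 1, -1], [2, -1, 2]]

Column j of P is [bj]_C, since P maps B-coordinates to C-coordinates.
Expressing b1 in C: b1 = w1 - 2w2 + 2w3, so column 1 of P is (1, -2, 2).
Doing the same for each bj gives P = [[1, -2, 2], [-2, 1, -1], [2, -1, 2]].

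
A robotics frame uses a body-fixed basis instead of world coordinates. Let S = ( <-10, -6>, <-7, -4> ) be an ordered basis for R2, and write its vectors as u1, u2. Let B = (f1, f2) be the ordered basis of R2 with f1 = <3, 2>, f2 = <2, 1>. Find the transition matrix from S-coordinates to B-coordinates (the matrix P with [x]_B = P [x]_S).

Let M have columns uj and N have columns fj. Then for every x, N [x]_B = x = M [x]_S, so P = N^(-1) M.
Since det N = -1, N^(-1) has integer entries; multiplying gives P = [[-2, -1], [-2, -2]].

[[-2, -1], [-2, -2]]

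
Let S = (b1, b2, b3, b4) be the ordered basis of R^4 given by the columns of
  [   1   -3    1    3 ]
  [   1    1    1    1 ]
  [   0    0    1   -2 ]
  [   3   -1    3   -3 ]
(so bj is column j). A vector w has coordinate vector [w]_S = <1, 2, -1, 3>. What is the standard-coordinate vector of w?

By definition w = b1 + 2b2 - b3 + 3b4.
Summing componentwise gives <3, 5, -7, -11>.

<3, 5, -7, -11>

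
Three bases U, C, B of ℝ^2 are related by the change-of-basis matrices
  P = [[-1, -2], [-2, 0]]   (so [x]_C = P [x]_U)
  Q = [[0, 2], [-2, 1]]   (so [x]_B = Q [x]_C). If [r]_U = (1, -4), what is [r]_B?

(-4, -16)

Apply P to get C-coordinates (7, -2), then Q to get B-coordinates.
The result is [r]_B = (-4, -16).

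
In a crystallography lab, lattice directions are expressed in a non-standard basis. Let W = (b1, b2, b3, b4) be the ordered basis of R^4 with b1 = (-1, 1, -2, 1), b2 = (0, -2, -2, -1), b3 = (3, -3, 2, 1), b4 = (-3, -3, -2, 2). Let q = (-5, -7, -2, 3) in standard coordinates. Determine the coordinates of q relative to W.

[q]_W is the unique c with M c = q, where M has columns b1, ..., b4.
Row-reducing the augmented matrix [M | q] gives c = (-1, 0, 0, 2).
Check: -b1 + 0·b2 + 0·b3 + 2b4 = (-5, -7, -2, 3).

(-1, 0, 0, 2)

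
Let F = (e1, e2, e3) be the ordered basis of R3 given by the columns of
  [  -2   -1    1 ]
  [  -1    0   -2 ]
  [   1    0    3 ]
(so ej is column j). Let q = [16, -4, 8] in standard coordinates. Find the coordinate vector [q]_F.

Write q = c_1 e1 + ... + c_3 e3 and solve for the c_i.
Row-reducing the augmented matrix [M | q] gives c = (-4, -4, 4).
Check: -4e1 - 4e2 + 4e3 = [16, -4, 8].

[-4, -4, 4]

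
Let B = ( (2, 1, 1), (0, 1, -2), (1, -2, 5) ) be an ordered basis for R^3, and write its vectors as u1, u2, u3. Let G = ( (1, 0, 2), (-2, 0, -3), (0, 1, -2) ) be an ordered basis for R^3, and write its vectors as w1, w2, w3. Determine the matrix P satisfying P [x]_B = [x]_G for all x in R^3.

[[0, 0, -1], [-1, 0, -1], [1, 1, -2]]

Take x = uj: its B-coordinates are the j-th standard unit vector, so P e_j — column j of P — equals [uj]_G.
u1 = 0·w1 - w2 + w3, giving column 1 = (0, -1, 1); repeating for each j gives P = [[0, 0, -1], [-1, 0, -1], [1, 1, -2]].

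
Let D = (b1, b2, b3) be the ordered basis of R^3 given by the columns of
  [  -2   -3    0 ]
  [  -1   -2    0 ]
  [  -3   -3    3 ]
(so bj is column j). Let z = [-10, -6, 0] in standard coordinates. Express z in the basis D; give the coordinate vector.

Write z = c_1 b1 + ... + c_3 b3 and solve for the c_i.
Solving this 3x3 system gives c = (2, 2, 4).
Check: 2b1 + 2b2 + 4b3 = [-10, -6, 0].

[2, 2, 4]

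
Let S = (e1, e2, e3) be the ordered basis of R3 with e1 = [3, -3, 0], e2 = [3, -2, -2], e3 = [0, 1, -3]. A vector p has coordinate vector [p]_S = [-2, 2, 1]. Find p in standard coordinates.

The coordinates say p = -2e1 + 2e2 + e3; adding the scaled basis vectors gives [0, 3, -7].

[0, 3, -7]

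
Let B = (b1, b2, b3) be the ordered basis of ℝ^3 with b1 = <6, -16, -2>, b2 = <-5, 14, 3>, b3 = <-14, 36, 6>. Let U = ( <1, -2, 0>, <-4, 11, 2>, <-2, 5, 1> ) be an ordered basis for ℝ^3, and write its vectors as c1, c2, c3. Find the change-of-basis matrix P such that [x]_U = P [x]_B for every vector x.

Column j of P is [bj]_U, since P maps B-coordinates to U-coordinates.
Expressing b1 in U: b1 = 2c1 - 2c2 + 2c3, so column 1 of P is <2, -2, 2>.
Doing the same for each bj gives P = [[2, 1, -2], [-2, 1, 2], [2, 1, 2]].

[[2, 1, -2], [-2, 1, 2], [2, 1, 2]]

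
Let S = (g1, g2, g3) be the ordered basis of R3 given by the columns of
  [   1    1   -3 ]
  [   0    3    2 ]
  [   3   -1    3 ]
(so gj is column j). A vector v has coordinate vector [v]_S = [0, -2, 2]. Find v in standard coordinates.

v = M [v]_S, where M has columns g1, ..., g3.
Carrying out the matrix-vector product, v = [-8, -2, 8].

[-8, -2, 8]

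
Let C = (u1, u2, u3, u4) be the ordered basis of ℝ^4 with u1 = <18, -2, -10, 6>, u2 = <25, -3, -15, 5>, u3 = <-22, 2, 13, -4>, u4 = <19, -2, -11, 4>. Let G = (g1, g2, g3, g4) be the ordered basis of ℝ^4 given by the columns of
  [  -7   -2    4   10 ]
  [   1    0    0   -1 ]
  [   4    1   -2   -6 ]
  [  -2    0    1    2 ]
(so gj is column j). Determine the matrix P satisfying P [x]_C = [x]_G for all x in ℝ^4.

[[-2, -1, 0, -1], [2, -1, 1, -1], [2, -1, 0, 0], [0, 2, -2, 1]]

Let M have columns uj and N have columns gj. Then for every x, N [x]_G = x = M [x]_C, so P = N^(-1) M.
Since det N = 1, N^(-1) has integer entries; multiplying gives P = [[-2, -1, 0, -1], [2, -1, 1, -1], [2, -1, 0, 0], [0, 2, -2, 1]].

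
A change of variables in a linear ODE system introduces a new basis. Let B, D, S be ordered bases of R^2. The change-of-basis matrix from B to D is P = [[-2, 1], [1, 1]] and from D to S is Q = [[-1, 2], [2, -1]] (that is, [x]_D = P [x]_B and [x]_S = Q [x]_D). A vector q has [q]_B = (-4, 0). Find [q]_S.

Apply P to get D-coordinates (8, -4), then Q to get S-coordinates.
The result is [q]_S = (-16, 20).

(-16, 20)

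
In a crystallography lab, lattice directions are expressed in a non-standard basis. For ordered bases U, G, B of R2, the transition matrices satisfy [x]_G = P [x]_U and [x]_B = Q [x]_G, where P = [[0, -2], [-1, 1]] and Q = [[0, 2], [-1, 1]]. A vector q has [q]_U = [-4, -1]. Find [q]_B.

First [q]_G = P [q]_U = [2, 3].
Then [q]_B = Q [q]_G = [6, 1].

[6, 1]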